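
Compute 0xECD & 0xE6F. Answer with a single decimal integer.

0xECD = 111011001101
0xE6F = 111001101111
AND → 111001001101 = 3661

3661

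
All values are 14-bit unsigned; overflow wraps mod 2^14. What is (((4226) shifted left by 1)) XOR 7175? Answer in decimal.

15619

4226 = 01000010000010
→ shifted left by 1 (mod 2^14) → 10000100000100 = 8452
7175 = 01110000000111
→ XOR → 11110100000011 = 15619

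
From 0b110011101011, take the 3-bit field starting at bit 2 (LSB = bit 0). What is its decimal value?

2

v = 110011101011
Shift right by 2: 1100111010
Mask low 3 bits: 010 = 2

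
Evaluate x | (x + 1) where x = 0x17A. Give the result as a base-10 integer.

x = 101111010 = 378
x + 1 = 101111011
OR    = 101111011 = 379
(x | (x + 1) sets the lowest cleared bit.)

379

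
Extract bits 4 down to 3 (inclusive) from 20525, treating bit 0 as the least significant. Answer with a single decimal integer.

1

v = 0101000000101101
Shift right by 3: 0101000000101
Mask low 2 bits: 01 = 1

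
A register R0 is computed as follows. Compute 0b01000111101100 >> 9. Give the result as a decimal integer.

8

x = 1000111101100
shift right by 9 → 0000000001000 = 8
(equivalently, floor(4588 / 512))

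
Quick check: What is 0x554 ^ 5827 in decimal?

5015

0x554 = 0010101010100
5827 = 1011011000011
XOR → 1001110010111 = 5015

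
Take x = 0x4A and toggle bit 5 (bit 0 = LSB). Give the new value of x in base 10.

106

x = 0000001001010
bit 5 is currently 0; toggle it via x ^ (1 << 5) = x ^ 32
→ 0000001101010 = 106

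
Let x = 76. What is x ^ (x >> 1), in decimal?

106

x = 1001100 = 76
x>>1 = 0100110
XOR  = 1101010 = 106
(x ^ (x >> 1) gives the standard binary-reflected Gray code of x.)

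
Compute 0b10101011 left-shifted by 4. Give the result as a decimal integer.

x = 000010101011
shift left by 4 → 101010110000 = 2736
(equivalently, 171 × 2^4 = 171 × 16)

2736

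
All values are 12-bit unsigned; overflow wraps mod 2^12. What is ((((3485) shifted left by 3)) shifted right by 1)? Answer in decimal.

1652

3485 = 110110011101
→ shifted left by 3 (mod 2^12) → 110011101000 = 3304
→ shifted right by 1 → 011001110100 = 1652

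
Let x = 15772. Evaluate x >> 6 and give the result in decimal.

15772 = 11110110011100
shift right by 6 → 00000011110110 = 246
(equivalently, floor(15772 / 64))

246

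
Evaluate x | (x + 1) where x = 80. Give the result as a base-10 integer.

x = 1010000 = 80
x + 1 = 1010001
OR    = 1010001 = 81
(x | (x + 1) sets the lowest cleared bit.)

81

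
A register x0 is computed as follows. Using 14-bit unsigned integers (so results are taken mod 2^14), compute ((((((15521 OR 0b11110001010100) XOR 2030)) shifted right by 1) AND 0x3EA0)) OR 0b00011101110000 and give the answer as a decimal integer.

8176

15521 = 11110010100001
0b11110001010100 = 11110001010100
→ OR → 11110011110101 = 15605
2030 = 00011111101110
→ XOR → 11101100011011 = 15131
→ shifted right by 1 → 01110110001101 = 7565
0x3EA0 = 11111010100000
→ AND → 01110010000000 = 7296
0b00011101110000 = 00011101110000
→ OR → 01111111110000 = 8176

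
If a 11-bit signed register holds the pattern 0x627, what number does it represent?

-473

pattern = 11000100111 (MSB is 1 ⇒ negative)
Invert: 00111011000, add 1 → 00111011001 = 473, so the value is -473.
(Equivalently: 1575 - 2^11 = 1575 - 2048 = -473.)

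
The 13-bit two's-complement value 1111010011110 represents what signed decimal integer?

pattern = 1111010011110 (MSB is 1 ⇒ negative)
Invert: 0000101100001, add 1 → 0000101100010 = 354, so the value is -354.
(Equivalently: 7838 - 2^13 = 7838 - 8192 = -354.)

-354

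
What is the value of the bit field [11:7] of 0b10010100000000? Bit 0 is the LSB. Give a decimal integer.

v = 10010100000000
Shift right by 7: 1001010
Mask low 5 bits: 01010 = 10

10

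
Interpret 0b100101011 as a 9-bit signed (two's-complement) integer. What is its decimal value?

pattern = 100101011 (MSB is 1 ⇒ negative)
Invert: 011010100, add 1 → 011010101 = 213, so the value is -213.
(Equivalently: 299 - 2^9 = 299 - 512 = -213.)

-213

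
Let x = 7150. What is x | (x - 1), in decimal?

x = 1101111101110 = 7150
x - 1 = 1101111101101
OR    = 1101111101111 = 7151
(x | (x - 1) sets all bits below the lowest set bit.)

7151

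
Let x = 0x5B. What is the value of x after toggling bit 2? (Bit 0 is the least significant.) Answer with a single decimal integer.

x = 01011011
bit 2 is currently 0; toggle it via x ^ (1 << 2) = x ^ 4
→ 01011111 = 95

95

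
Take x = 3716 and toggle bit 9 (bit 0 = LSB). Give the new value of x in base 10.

x = 0111010000100
bit 9 is currently 1; toggle it via x ^ (1 << 9) = x ^ 512
→ 0110010000100 = 3204

3204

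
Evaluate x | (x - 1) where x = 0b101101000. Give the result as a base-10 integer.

x = 101101000 = 360
x - 1 = 101100111
OR    = 101101111 = 367
(x | (x - 1) sets all bits below the lowest set bit.)

367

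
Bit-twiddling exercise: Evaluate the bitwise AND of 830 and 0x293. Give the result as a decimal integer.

530

830 = 1100111110
0x293 = 1010010011
AND → 1000010010 = 530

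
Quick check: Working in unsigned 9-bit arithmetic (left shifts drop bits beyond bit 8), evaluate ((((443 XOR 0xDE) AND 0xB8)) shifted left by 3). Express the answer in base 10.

256

443 = 110111011
0xDE = 011011110
→ XOR → 101100101 = 357
0xB8 = 010111000
→ AND → 000100000 = 32
→ shifted left by 3 (mod 2^9) → 100000000 = 256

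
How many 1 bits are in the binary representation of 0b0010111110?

6

n = 10111110
Count the 1s: 1 + 1 + 1 + 1 + 1 + 1 = 6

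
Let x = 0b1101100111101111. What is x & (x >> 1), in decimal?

x = 1101100111101111 = 55791
x>>1 = 0110110011110111
AND  = 0100100011100111 = 18663
(x & (x >> 1) has a 1 wherever x has two consecutive 1 bits.)

18663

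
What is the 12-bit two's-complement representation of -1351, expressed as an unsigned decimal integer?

2745

1351 in 12 bits: 010101000111
Invert: 101010111000
Add 1:  101010111001 = 2745
(Check: 2^12 - 1351 = 4096 - 1351 = 2745.)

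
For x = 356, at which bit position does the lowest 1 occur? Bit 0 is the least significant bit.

356 = 101100100
Trailing zeros: 2, so the lowest set bit is bit 2 (value 4).

2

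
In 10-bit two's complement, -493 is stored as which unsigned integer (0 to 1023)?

493 in 10 bits: 0111101101
Invert: 1000010010
Add 1:  1000010011 = 531
(Check: 2^10 - 493 = 1024 - 493 = 531.)

531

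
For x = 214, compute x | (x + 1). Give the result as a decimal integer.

x = 11010110 = 214
x + 1 = 11010111
OR    = 11010111 = 215
(x | (x + 1) sets the lowest cleared bit.)

215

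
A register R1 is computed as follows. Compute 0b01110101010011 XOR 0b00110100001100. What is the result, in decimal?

4191

a = 1110101010011
b = 0110100001100
XOR → 1000001011111 = 4191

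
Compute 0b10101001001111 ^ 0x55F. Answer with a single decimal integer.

a = 10101001001111
0x55F = 00010101011111
XOR → 10111100010000 = 12048

12048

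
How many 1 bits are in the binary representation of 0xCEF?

9

0xCEF = 110011101111
Count the 1s: 1 + 1 + 1 + 1 + 1 + 1 + 1 + 1 + 1 = 9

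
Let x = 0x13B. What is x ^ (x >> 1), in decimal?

x = 100111011 = 315
x>>1 = 010011101
XOR  = 110100110 = 422
(x ^ (x >> 1) gives the standard binary-reflected Gray code of x.)

422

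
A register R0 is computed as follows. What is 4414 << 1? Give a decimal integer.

4414 = 01000100111110
shift left by 1 → 10001001111100 = 8828
(equivalently, 4414 × 2^1 = 4414 × 2)

8828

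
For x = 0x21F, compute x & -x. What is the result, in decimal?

x = 1000011111 = 543
-x (two's complement) = …0111100001
AND   = 0000000001 = 1
(x & -x isolates the lowest set bit of x.)

1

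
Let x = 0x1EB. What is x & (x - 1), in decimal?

490

x = 111101011 = 491
x - 1 = 111101010
AND   = 111101010 = 490
(x & (x - 1) clears the lowest set bit of x.)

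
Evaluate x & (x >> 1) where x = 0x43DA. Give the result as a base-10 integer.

456

x = 100001111011010 = 17370
x>>1 = 010000111101101
AND  = 000000111001000 = 456
(x & (x >> 1) has a 1 wherever x has two consecutive 1 bits.)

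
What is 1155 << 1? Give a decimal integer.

2310

1155 = 010010000011
shift left by 1 → 100100000110 = 2310
(equivalently, 1155 × 2^1 = 1155 × 2)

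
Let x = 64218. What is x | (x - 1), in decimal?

64219

x = 1111101011011010 = 64218
x - 1 = 1111101011011001
OR    = 1111101011011011 = 64219
(x | (x - 1) sets all bits below the lowest set bit.)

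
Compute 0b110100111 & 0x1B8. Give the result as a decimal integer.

416

a = 110100111
0x1B8 = 110111000
AND → 110100000 = 416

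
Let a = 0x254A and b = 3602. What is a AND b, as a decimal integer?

0x254A = 10010101001010
3602 = 00111000010010
AND → 00010000000010 = 1026

1026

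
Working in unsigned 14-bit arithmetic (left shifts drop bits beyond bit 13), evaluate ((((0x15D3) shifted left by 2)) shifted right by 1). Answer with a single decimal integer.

2982

0x15D3 = 01010111010011
→ shifted left by 2 (mod 2^14) → 01011101001100 = 5964
→ shifted right by 1 → 00101110100110 = 2982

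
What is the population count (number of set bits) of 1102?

5

1102 = 10001001110
Count the 1s: 1 + 1 + 1 + 1 + 1 = 5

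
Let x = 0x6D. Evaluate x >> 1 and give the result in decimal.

0x6D = 1101101
shift right by 1 → 0110110 = 54
(equivalently, floor(109 / 2))

54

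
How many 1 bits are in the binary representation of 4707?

6

4707 = 1001001100011
Count the 1s: 1 + 1 + 1 + 1 + 1 + 1 = 6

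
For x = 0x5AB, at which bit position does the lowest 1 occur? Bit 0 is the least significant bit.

0

0x5AB = 10110101011
Trailing zeros: 0, so the lowest set bit is bit 0 (value 1).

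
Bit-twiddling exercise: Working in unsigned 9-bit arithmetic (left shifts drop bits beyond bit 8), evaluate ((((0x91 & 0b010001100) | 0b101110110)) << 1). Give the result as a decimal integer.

492

0x91 = 010010001
0b010001100 = 010001100
→ & → 010000000 = 128
0b101110110 = 101110110
→ | → 111110110 = 502
→ << 1 (mod 2^9) → 111101100 = 492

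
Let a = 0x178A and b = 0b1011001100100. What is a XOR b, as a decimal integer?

0x178A = 1011110001010
b = 1011001100100
XOR → 0000111101110 = 494

494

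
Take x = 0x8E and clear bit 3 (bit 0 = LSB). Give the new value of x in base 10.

134

x = 010001110
bit 3 is currently 1; clear it via x & ~(1 << 3) = x & ~8
→ 010000110 = 134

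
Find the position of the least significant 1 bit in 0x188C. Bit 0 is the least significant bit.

0x188C = 1100010001100
Trailing zeros: 2, so the lowest set bit is bit 2 (value 4).

2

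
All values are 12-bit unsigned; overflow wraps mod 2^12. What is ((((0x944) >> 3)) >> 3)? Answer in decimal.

37

0x944 = 100101000100
→ >> 3 → 000100101000 = 296
→ >> 3 → 000000100101 = 37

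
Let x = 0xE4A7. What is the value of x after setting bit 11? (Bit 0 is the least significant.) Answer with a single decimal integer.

x = 1110010010100111
bit 11 is currently 0; set it via x | (1 << 11) = x | 2048
→ 1110110010100111 = 60583

60583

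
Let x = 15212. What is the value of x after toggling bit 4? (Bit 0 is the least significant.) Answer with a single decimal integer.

15228

x = 11101101101100
bit 4 is currently 0; toggle it via x ^ (1 << 4) = x ^ 16
→ 11101101111100 = 15228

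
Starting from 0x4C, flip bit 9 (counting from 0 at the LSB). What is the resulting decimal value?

588

x = 0001001100
bit 9 is currently 0; toggle it via x ^ (1 << 9) = x ^ 512
→ 1001001100 = 588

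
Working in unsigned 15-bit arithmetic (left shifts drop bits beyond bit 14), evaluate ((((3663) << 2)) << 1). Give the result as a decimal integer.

29304

3663 = 000111001001111
→ << 2 (mod 2^15) → 011100100111100 = 14652
→ << 1 (mod 2^15) → 111001001111000 = 29304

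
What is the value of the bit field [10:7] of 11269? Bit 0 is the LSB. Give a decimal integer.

8

v = 010110000000101
Shift right by 7: 01011000
Mask low 4 bits: 1000 = 8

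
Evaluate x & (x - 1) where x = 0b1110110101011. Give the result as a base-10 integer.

7594

x = 1110110101011 = 7595
x - 1 = 1110110101010
AND   = 1110110101010 = 7594
(x & (x - 1) clears the lowest set bit of x.)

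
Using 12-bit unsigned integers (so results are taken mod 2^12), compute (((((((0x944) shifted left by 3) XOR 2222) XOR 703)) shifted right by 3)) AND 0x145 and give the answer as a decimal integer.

4

0x944 = 100101000100
→ shifted left by 3 (mod 2^12) → 101000100000 = 2592
2222 = 100010101110
→ XOR → 001010001110 = 654
703 = 001010111111
→ XOR → 000000110001 = 49
→ shifted right by 3 → 000000000110 = 6
0x145 = 000101000101
→ AND → 000000000100 = 4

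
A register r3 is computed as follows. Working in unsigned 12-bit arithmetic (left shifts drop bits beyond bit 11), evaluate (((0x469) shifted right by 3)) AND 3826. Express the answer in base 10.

0x469 = 010001101001
→ shifted right by 3 → 000010001101 = 141
3826 = 111011110010
→ AND → 000010000000 = 128

128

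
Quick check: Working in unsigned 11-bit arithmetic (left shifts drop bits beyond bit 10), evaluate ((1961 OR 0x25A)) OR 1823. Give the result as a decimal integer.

1961 = 11110101001
0x25A = 01001011010
→ OR → 11111111011 = 2043
1823 = 11100011111
→ OR → 11111111111 = 2047

2047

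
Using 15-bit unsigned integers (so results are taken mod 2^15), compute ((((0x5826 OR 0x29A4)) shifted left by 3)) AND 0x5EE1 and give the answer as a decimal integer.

0x5826 = 101100000100110
0x29A4 = 010100110100100
→ OR → 111100110100110 = 31142
→ shifted left by 3 (mod 2^15) → 100110100110000 = 19760
0x5EE1 = 101111011100001
→ AND → 100110000100000 = 19488

19488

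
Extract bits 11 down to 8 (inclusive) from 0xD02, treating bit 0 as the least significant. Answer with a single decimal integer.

v = 110100000010
Shift right by 8: 1101
Mask low 4 bits: 1101 = 13

13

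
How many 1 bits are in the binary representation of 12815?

12815 = 11001000001111
Count the 1s: 1 + 1 + 1 + 1 + 1 + 1 + 1 = 7

7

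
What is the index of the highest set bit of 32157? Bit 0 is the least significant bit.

32157 = 111110110011101
The topmost 1 is at position 14 (since 2^14 = 16384 ≤ 32157 < 32768).

14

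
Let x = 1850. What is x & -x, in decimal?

2

x = 11100111010 = 1850
-x (two's complement) = …00011000110
AND   = 00000000010 = 2
(x & -x isolates the lowest set bit of x.)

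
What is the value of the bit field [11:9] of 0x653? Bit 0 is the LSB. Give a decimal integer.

3

v = 000011001010011
Shift right by 9: 000011
Mask low 3 bits: 011 = 3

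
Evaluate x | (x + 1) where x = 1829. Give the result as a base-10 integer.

1831

x = 11100100101 = 1829
x + 1 = 11100100110
OR    = 11100100111 = 1831
(x | (x + 1) sets the lowest cleared bit.)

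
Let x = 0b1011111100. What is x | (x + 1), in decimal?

x = 1011111100 = 764
x + 1 = 1011111101
OR    = 1011111101 = 765
(x | (x + 1) sets the lowest cleared bit.)

765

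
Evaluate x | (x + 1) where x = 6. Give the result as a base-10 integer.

7

x = 110 = 6
x + 1 = 111
OR    = 111 = 7
(x | (x + 1) sets the lowest cleared bit.)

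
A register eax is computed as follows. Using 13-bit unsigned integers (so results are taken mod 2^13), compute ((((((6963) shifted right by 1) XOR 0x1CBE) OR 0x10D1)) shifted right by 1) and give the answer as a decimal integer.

6963 = 1101100110011
→ shifted right by 1 → 0110110011001 = 3481
0x1CBE = 1110010111110
→ XOR → 1000100100111 = 4391
0x10D1 = 1000011010001
→ OR → 1000111110111 = 4599
→ shifted right by 1 → 0100011111011 = 2299

2299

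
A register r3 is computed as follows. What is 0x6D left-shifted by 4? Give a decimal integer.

1744

0x6D = 00001101101
shift left by 4 → 11011010000 = 1744
(equivalently, 109 × 2^4 = 109 × 16)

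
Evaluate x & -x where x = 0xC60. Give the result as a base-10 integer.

32

x = 110001100000 = 3168
-x (two's complement) = …001110100000
AND   = 000000100000 = 32
(x & -x isolates the lowest set bit of x.)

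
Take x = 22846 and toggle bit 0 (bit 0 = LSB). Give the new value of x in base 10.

22847

x = 101100100111110
bit 0 is currently 0; toggle it via x ^ (1 << 0) = x ^ 1
→ 101100100111111 = 22847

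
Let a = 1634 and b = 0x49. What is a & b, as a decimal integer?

1634 = 11001100010
0x49 = 00001001001
AND → 00001000000 = 64

64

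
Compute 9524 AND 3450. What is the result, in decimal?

1328

9524 = 10010100110100
3450 = 00110101111010
AND → 00010100110000 = 1328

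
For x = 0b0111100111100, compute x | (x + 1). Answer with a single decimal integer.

x = 111100111100 = 3900
x + 1 = 111100111101
OR    = 111100111101 = 3901
(x | (x + 1) sets the lowest cleared bit.)

3901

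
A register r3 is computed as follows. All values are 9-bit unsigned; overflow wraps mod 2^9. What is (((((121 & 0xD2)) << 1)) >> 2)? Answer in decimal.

121 = 001111001
0xD2 = 011010010
→ & → 001010000 = 80
→ << 1 (mod 2^9) → 010100000 = 160
→ >> 2 → 000101000 = 40

40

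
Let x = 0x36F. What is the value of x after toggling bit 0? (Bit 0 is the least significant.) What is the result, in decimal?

x = 1101101111
bit 0 is currently 1; toggle it via x ^ (1 << 0) = x ^ 1
→ 1101101110 = 878

878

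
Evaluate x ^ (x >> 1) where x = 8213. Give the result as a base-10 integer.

x = 10000000010101 = 8213
x>>1 = 01000000001010
XOR  = 11000000011111 = 12319
(x ^ (x >> 1) gives the standard binary-reflected Gray code of x.)

12319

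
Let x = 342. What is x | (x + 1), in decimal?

x = 101010110 = 342
x + 1 = 101010111
OR    = 101010111 = 343
(x | (x + 1) sets the lowest cleared bit.)

343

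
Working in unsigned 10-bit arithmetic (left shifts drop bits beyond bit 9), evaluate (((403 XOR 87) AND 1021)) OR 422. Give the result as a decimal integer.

403 = 0110010011
87 = 0001010111
→ XOR → 0111000100 = 452
1021 = 1111111101
→ AND → 0111000100 = 452
422 = 0110100110
→ OR → 0111100110 = 486

486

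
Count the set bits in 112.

112 = 1110000
Count the 1s: 1 + 1 + 1 = 3

3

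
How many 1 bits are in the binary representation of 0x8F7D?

0x8F7D = 1000111101111101
Count the 1s: 1 + 1 + 1 + 1 + 1 + 1 + 1 + 1 + 1 + 1 + 1 = 11

11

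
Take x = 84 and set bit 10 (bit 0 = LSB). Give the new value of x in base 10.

x = 00001010100
bit 10 is currently 0; set it via x | (1 << 10) = x | 1024
→ 10001010100 = 1108

1108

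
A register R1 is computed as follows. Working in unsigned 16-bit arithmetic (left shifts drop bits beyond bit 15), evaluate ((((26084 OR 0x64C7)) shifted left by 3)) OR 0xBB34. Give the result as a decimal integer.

48956

26084 = 0110010111100100
0x64C7 = 0110010011000111
→ OR → 0110010111100111 = 26087
→ shifted left by 3 (mod 2^16) → 0010111100111000 = 12088
0xBB34 = 1011101100110100
→ OR → 1011111100111100 = 48956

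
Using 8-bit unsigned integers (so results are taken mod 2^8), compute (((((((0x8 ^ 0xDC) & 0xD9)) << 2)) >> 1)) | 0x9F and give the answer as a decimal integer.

0x8 = 00001000
0xDC = 11011100
→ ^ → 11010100 = 212
0xD9 = 11011001
→ & → 11010000 = 208
→ << 2 (mod 2^8) → 01000000 = 64
→ >> 1 → 00100000 = 32
0x9F = 10011111
→ | → 10111111 = 191

191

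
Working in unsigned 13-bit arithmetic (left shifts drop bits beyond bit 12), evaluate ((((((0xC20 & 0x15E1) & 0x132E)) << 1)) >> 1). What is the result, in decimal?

32

0xC20 = 0110000100000
0x15E1 = 1010111100001
→ & → 0010000100000 = 1056
0x132E = 1001100101110
→ & → 0000000100000 = 32
→ << 1 (mod 2^13) → 0000001000000 = 64
→ >> 1 → 0000000100000 = 32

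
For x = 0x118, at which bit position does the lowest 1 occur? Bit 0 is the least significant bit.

3

0x118 = 100011000
Trailing zeros: 3, so the lowest set bit is bit 3 (value 8).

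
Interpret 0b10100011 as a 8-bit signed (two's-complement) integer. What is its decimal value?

-93

pattern = 10100011 (MSB is 1 ⇒ negative)
Invert: 01011100, add 1 → 01011101 = 93, so the value is -93.
(Equivalently: 163 - 2^8 = 163 - 256 = -93.)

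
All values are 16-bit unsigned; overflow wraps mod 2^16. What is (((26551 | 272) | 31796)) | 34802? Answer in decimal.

26551 = 0110011110110111
272 = 0000000100010000
→ | → 0110011110110111 = 26551
31796 = 0111110000110100
→ | → 0111111110110111 = 32695
34802 = 1000011111110010
→ | → 1111111111110111 = 65527

65527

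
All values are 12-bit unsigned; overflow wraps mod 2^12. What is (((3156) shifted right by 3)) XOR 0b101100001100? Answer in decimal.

2694

3156 = 110001010100
→ shifted right by 3 → 000110001010 = 394
0b101100001100 = 101100001100
→ XOR → 101010000110 = 2694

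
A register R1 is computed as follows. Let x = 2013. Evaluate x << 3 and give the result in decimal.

2013 = 00011111011101
shift left by 3 → 11111011101000 = 16104
(equivalently, 2013 × 2^3 = 2013 × 8)

16104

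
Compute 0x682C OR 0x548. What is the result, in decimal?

28012

0x682C = 110100000101100
0x548 = 000010101001000
 OR → 110110101101100 = 28012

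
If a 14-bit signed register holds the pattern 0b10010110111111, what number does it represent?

pattern = 10010110111111 (MSB is 1 ⇒ negative)
Invert: 01101001000000, add 1 → 01101001000001 = 6721, so the value is -6721.
(Equivalently: 9663 - 2^14 = 9663 - 16384 = -6721.)

-6721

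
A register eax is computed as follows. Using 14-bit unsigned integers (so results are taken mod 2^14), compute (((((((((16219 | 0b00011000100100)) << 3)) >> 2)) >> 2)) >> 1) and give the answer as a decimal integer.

479

16219 = 11111101011011
0b00011000100100 = 00011000100100
→ | → 11111101111111 = 16255
→ << 3 (mod 2^14) → 11101111111000 = 15352
→ >> 2 → 00111011111110 = 3838
→ >> 2 → 00001110111111 = 959
→ >> 1 → 00000111011111 = 479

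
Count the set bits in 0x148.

3

0x148 = 101001000
Count the 1s: 1 + 1 + 1 = 3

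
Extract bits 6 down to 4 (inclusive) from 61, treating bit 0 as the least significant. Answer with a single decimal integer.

v = 00111101
Shift right by 4: 0011
Mask low 3 bits: 011 = 3

3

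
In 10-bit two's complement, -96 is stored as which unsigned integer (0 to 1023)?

96 in 10 bits: 0001100000
Invert: 1110011111
Add 1:  1110100000 = 928
(Check: 2^10 - 96 = 1024 - 96 = 928.)

928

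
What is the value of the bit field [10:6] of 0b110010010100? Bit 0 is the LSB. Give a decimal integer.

v = 110010010100
Shift right by 6: 110010
Mask low 5 bits: 10010 = 18

18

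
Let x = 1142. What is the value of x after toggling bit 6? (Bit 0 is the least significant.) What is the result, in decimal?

1078

x = 010001110110
bit 6 is currently 1; toggle it via x ^ (1 << 6) = x ^ 64
→ 010000110110 = 1078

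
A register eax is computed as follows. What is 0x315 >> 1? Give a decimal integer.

0x315 = 1100010101
shift right by 1 → 0110001010 = 394
(equivalently, floor(789 / 2))

394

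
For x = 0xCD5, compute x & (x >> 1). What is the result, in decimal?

1088

x = 110011010101 = 3285
x>>1 = 011001101010
AND  = 010001000000 = 1088
(x & (x >> 1) has a 1 wherever x has two consecutive 1 bits.)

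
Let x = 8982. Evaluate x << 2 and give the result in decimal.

35928

8982 = 0010001100010110
shift left by 2 → 1000110001011000 = 35928
(equivalently, 8982 × 2^2 = 8982 × 4)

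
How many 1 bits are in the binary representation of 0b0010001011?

n = 10001011
Count the 1s: 1 + 1 + 1 + 1 = 4

4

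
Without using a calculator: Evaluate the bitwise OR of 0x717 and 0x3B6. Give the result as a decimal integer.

1975

0x717 = 11100010111
0x3B6 = 01110110110
 OR → 11110110111 = 1975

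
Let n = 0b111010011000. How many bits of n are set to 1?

n = 111010011000
Count the 1s: 1 + 1 + 1 + 1 + 1 + 1 = 6

6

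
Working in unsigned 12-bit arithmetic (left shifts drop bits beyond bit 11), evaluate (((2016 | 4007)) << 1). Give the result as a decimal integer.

2016 = 011111100000
4007 = 111110100111
→ | → 111111100111 = 4071
→ << 1 (mod 2^12) → 111111001110 = 4046

4046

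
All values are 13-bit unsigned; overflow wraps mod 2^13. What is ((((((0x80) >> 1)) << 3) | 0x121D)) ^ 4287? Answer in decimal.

674

0x80 = 0000010000000
→ >> 1 → 0000001000000 = 64
→ << 3 (mod 2^13) → 0001000000000 = 512
0x121D = 1001000011101
→ | → 1001000011101 = 4637
4287 = 1000010111111
→ ^ → 0001010100010 = 674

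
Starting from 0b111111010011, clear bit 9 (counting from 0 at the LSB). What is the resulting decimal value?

x = 111111010011
bit 9 is currently 1; clear it via x & ~(1 << 9) = x & ~512
→ 110111010011 = 3539

3539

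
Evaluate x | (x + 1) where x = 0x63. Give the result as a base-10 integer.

103

x = 1100011 = 99
x + 1 = 1100100
OR    = 1100111 = 103
(x | (x + 1) sets the lowest cleared bit.)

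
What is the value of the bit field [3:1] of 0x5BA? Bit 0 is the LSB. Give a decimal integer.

5

v = 010110111010
Shift right by 1: 01011011101
Mask low 3 bits: 101 = 5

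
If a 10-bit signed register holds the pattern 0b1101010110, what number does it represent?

-170

pattern = 1101010110 (MSB is 1 ⇒ negative)
Invert: 0010101001, add 1 → 0010101010 = 170, so the value is -170.
(Equivalently: 854 - 2^10 = 854 - 1024 = -170.)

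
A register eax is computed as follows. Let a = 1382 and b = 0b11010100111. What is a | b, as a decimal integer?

1382 = 10101100110
b = 11010100111
 OR → 11111100111 = 2023

2023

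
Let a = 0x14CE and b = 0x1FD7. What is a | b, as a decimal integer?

8159

0x14CE = 1010011001110
0x1FD7 = 1111111010111
 OR → 1111111011111 = 8159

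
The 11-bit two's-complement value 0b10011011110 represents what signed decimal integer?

pattern = 10011011110 (MSB is 1 ⇒ negative)
Invert: 01100100001, add 1 → 01100100010 = 802, so the value is -802.
(Equivalently: 1246 - 2^11 = 1246 - 2048 = -802.)

-802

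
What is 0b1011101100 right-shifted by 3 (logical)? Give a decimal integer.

x = 1011101100
shift right by 3 → 0001011101 = 93
(equivalently, floor(748 / 8))

93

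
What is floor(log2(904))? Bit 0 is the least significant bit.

904 = 1110001000
The topmost 1 is at position 9 (since 2^9 = 512 ≤ 904 < 1024).

9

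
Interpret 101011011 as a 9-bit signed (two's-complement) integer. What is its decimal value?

pattern = 101011011 (MSB is 1 ⇒ negative)
Invert: 010100100, add 1 → 010100101 = 165, so the value is -165.
(Equivalently: 347 - 2^9 = 347 - 512 = -165.)

-165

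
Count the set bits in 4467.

7

4467 = 1000101110011
Count the 1s: 1 + 1 + 1 + 1 + 1 + 1 + 1 = 7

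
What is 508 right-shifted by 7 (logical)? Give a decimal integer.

3

508 = 111111100
shift right by 7 → 000000011 = 3
(equivalently, floor(508 / 128))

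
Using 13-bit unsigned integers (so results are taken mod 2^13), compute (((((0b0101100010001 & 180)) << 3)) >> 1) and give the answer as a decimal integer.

0b0101100010001 = 0101100010001
180 = 0000010110100
→ & → 0000000010000 = 16
→ << 3 (mod 2^13) → 0000010000000 = 128
→ >> 1 → 0000001000000 = 64

64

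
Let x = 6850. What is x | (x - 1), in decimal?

x = 1101011000010 = 6850
x - 1 = 1101011000001
OR    = 1101011000011 = 6851
(x | (x - 1) sets all bits below the lowest set bit.)

6851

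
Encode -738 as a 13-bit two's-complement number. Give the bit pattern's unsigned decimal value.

7454

738 in 13 bits: 0001011100010
Invert: 1110100011101
Add 1:  1110100011110 = 7454
(Check: 2^13 - 738 = 8192 - 738 = 7454.)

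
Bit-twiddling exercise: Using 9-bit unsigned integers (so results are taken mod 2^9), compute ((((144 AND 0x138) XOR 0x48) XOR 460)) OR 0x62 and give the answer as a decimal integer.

144 = 010010000
0x138 = 100111000
→ AND → 000010000 = 16
0x48 = 001001000
→ XOR → 001011000 = 88
460 = 111001100
→ XOR → 110010100 = 404
0x62 = 001100010
→ OR → 111110110 = 502

502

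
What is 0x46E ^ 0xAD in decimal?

1219

0x46E = 10001101110
0xAD = 00010101101
XOR → 10011000011 = 1219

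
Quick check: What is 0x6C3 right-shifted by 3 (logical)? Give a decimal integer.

216

0x6C3 = 11011000011
shift right by 3 → 00011011000 = 216
(equivalently, floor(1731 / 8))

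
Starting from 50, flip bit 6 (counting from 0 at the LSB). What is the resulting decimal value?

x = 00000110010
bit 6 is currently 0; toggle it via x ^ (1 << 6) = x ^ 64
→ 00001110010 = 114

114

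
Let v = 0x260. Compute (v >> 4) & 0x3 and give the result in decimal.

v = 001001100000
Shift right by 4: 00100110
Mask low 2 bits: 10 = 2

2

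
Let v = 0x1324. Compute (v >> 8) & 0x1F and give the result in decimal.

v = 1001100100100
Shift right by 8: 10011
Mask low 5 bits: 10011 = 19

19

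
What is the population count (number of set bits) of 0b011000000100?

3

n = 11000000100
Count the 1s: 1 + 1 + 1 = 3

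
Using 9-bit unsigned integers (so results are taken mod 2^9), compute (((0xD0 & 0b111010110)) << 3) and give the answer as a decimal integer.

128

0xD0 = 011010000
0b111010110 = 111010110
→ & → 011010000 = 208
→ << 3 (mod 2^9) → 010000000 = 128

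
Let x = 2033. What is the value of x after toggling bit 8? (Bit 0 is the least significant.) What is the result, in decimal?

x = 11111110001
bit 8 is currently 1; toggle it via x ^ (1 << 8) = x ^ 256
→ 11011110001 = 1777

1777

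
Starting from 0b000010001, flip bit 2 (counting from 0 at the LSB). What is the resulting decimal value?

x = 000010001
bit 2 is currently 0; toggle it via x ^ (1 << 2) = x ^ 4
→ 000010101 = 21

21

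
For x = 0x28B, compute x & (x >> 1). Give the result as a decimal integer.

x = 1010001011 = 651
x>>1 = 0101000101
AND  = 0000000001 = 1
(x & (x >> 1) has a 1 wherever x has two consecutive 1 bits.)

1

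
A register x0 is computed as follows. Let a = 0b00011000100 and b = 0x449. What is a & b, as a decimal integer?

a = 00011000100
0x449 = 10001001001
AND → 00001000000 = 64

64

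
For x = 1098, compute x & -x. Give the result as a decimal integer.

2

x = 10001001010 = 1098
-x (two's complement) = …01110110110
AND   = 00000000010 = 2
(x & -x isolates the lowest set bit of x.)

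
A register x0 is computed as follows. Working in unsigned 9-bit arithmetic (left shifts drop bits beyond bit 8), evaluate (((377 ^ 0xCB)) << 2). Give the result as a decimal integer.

377 = 101111001
0xCB = 011001011
→ ^ → 110110010 = 434
→ << 2 (mod 2^9) → 011001000 = 200

200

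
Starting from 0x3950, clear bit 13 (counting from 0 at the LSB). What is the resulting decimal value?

x = 11100101010000
bit 13 is currently 1; clear it via x & ~(1 << 13) = x & ~8192
→ 01100101010000 = 6480

6480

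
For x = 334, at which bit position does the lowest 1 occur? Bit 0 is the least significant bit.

334 = 101001110
Trailing zeros: 1, so the lowest set bit is bit 1 (value 2).

1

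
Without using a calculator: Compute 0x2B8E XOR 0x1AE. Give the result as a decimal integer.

0x2B8E = 10101110001110
0x1AE = 00000110101110
XOR → 10101000100000 = 10784

10784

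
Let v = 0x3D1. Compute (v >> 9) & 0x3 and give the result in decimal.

v = 001111010001
Shift right by 9: 001
Mask low 2 bits: 01 = 1

1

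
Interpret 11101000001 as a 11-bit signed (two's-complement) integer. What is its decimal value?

-191

pattern = 11101000001 (MSB is 1 ⇒ negative)
Invert: 00010111110, add 1 → 00010111111 = 191, so the value is -191.
(Equivalently: 1857 - 2^11 = 1857 - 2048 = -191.)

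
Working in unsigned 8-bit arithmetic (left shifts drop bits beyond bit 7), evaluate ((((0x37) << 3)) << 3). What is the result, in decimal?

192

0x37 = 00110111
→ << 3 (mod 2^8) → 10111000 = 184
→ << 3 (mod 2^8) → 11000000 = 192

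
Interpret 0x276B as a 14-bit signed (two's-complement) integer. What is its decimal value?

-6293

pattern = 10011101101011 (MSB is 1 ⇒ negative)
Invert: 01100010010100, add 1 → 01100010010101 = 6293, so the value is -6293.
(Equivalently: 10091 - 2^14 = 10091 - 16384 = -6293.)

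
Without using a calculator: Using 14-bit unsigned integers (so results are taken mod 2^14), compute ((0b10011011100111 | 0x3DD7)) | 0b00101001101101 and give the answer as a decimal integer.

0b10011011100111 = 10011011100111
0x3DD7 = 11110111010111
→ | → 11111111110111 = 16375
0b00101001101101 = 00101001101101
→ | → 11111111111111 = 16383

16383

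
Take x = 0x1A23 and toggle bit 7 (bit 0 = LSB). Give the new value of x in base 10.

x = 0001101000100011
bit 7 is currently 0; toggle it via x ^ (1 << 7) = x ^ 128
→ 0001101010100011 = 6819

6819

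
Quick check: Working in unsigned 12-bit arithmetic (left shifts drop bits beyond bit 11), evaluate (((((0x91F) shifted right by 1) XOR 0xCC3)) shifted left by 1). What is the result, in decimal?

152

0x91F = 100100011111
→ shifted right by 1 → 010010001111 = 1167
0xCC3 = 110011000011
→ XOR → 100001001100 = 2124
→ shifted left by 1 (mod 2^12) → 000010011000 = 152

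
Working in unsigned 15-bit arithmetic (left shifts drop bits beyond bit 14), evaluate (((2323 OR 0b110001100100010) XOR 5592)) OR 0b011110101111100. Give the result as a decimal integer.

32767

2323 = 000100100010011
0b110001100100010 = 110001100100010
→ OR → 110101100110011 = 27443
5592 = 001010111011000
→ XOR → 111111011101011 = 32491
0b011110101111100 = 011110101111100
→ OR → 111111111111111 = 32767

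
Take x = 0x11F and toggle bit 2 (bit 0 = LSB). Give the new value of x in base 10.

x = 0100011111
bit 2 is currently 1; toggle it via x ^ (1 << 2) = x ^ 4
→ 0100011011 = 283

283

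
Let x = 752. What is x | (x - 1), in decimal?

x = 1011110000 = 752
x - 1 = 1011101111
OR    = 1011111111 = 767
(x | (x - 1) sets all bits below the lowest set bit.)

767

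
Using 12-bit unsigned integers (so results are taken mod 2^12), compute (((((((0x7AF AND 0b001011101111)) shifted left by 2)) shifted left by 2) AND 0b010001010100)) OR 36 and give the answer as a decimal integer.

116

0x7AF = 011110101111
0b001011101111 = 001011101111
→ AND → 001010101111 = 687
→ shifted left by 2 (mod 2^12) → 101010111100 = 2748
→ shifted left by 2 (mod 2^12) → 101011110000 = 2800
0b010001010100 = 010001010100
→ AND → 000001010000 = 80
36 = 000000100100
→ OR → 000001110100 = 116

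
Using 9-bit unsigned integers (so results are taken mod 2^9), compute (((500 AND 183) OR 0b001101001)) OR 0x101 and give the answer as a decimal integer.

500 = 111110100
183 = 010110111
→ AND → 010110100 = 180
0b001101001 = 001101001
→ OR → 011111101 = 253
0x101 = 100000001
→ OR → 111111101 = 509

509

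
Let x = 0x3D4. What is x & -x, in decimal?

4

x = 1111010100 = 980
-x (two's complement) = …0000101100
AND   = 0000000100 = 4
(x & -x isolates the lowest set bit of x.)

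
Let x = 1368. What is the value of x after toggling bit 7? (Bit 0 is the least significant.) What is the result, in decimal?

x = 010101011000
bit 7 is currently 0; toggle it via x ^ (1 << 7) = x ^ 128
→ 010111011000 = 1496

1496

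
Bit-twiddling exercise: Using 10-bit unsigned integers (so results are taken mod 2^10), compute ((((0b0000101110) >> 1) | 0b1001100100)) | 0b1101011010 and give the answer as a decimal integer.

0b0000101110 = 0000101110
→ >> 1 → 0000010111 = 23
0b1001100100 = 1001100100
→ | → 1001110111 = 631
0b1101011010 = 1101011010
→ | → 1101111111 = 895

895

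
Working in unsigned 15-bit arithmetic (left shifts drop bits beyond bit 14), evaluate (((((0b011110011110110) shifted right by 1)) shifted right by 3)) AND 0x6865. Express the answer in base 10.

69

0b011110011110110 = 011110011110110
→ shifted right by 1 → 001111001111011 = 7803
→ shifted right by 3 → 000001111001111 = 975
0x6865 = 110100001100101
→ AND → 000000001000101 = 69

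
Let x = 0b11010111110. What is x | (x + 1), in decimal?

x = 11010111110 = 1726
x + 1 = 11010111111
OR    = 11010111111 = 1727
(x | (x + 1) sets the lowest cleared bit.)

1727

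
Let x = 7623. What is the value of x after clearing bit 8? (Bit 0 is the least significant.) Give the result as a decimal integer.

7367

x = 1110111000111
bit 8 is currently 1; clear it via x & ~(1 << 8) = x & ~256
→ 1110011000111 = 7367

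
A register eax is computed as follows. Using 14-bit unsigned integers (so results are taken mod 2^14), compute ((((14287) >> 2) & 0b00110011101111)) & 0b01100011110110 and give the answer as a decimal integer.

14287 = 11011111001111
→ >> 2 → 00110111110011 = 3571
0b00110011101111 = 00110011101111
→ & → 00110011100011 = 3299
0b01100011110110 = 01100011110110
→ & → 00100011100010 = 2274

2274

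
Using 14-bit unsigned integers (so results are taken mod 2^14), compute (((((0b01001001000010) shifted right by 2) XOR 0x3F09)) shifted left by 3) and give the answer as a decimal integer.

0b01001001000010 = 01001001000010
→ shifted right by 2 → 00010010010000 = 1168
0x3F09 = 11111100001001
→ XOR → 11101110011001 = 15257
→ shifted left by 3 (mod 2^14) → 01110011001000 = 7368

7368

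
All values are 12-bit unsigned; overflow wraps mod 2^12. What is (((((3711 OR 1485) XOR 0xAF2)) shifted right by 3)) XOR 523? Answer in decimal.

682

3711 = 111001111111
1485 = 010111001101
→ OR → 111111111111 = 4095
0xAF2 = 101011110010
→ XOR → 010100001101 = 1293
→ shifted right by 3 → 000010100001 = 161
523 = 001000001011
→ XOR → 001010101010 = 682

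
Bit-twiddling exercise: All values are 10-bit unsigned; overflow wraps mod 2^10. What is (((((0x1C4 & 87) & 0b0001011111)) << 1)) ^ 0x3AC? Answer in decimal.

0x1C4 = 0111000100
87 = 0001010111
→ & → 0001000100 = 68
0b0001011111 = 0001011111
→ & → 0001000100 = 68
→ << 1 (mod 2^10) → 0010001000 = 136
0x3AC = 1110101100
→ ^ → 1100100100 = 804

804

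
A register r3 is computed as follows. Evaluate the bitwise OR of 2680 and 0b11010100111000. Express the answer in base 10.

2680 = 00101001111000
b = 11010100111000
 OR → 11111101111000 = 16248

16248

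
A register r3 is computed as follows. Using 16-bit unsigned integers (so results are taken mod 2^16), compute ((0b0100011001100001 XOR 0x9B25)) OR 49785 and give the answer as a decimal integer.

57213

0b0100011001100001 = 0100011001100001
0x9B25 = 1001101100100101
→ XOR → 1101110101000100 = 56644
49785 = 1100001001111001
→ OR → 1101111101111101 = 57213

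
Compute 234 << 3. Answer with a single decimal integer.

1872

234 = 00011101010
shift left by 3 → 11101010000 = 1872
(equivalently, 234 × 2^3 = 234 × 8)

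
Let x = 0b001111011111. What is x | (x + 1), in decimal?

1023

x = 1111011111 = 991
x + 1 = 1111100000
OR    = 1111111111 = 1023
(x | (x + 1) sets the lowest cleared bit.)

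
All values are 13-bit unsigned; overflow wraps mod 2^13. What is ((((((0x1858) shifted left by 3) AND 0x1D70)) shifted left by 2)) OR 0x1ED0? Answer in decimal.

8144

0x1858 = 1100001011000
→ shifted left by 3 (mod 2^13) → 0001011000000 = 704
0x1D70 = 1110101110000
→ AND → 0000001000000 = 64
→ shifted left by 2 (mod 2^13) → 0000100000000 = 256
0x1ED0 = 1111011010000
→ OR → 1111111010000 = 8144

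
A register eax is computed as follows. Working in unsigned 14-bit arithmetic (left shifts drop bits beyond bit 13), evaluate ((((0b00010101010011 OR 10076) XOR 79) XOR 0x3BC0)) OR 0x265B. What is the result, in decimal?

0b00010101010011 = 00010101010011
10076 = 10011101011100
→ OR → 10011101011111 = 10079
79 = 00000001001111
→ XOR → 10011100010000 = 10000
0x3BC0 = 11101111000000
→ XOR → 01110011010000 = 7376
0x265B = 10011001011011
→ OR → 11111011011011 = 16091

16091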